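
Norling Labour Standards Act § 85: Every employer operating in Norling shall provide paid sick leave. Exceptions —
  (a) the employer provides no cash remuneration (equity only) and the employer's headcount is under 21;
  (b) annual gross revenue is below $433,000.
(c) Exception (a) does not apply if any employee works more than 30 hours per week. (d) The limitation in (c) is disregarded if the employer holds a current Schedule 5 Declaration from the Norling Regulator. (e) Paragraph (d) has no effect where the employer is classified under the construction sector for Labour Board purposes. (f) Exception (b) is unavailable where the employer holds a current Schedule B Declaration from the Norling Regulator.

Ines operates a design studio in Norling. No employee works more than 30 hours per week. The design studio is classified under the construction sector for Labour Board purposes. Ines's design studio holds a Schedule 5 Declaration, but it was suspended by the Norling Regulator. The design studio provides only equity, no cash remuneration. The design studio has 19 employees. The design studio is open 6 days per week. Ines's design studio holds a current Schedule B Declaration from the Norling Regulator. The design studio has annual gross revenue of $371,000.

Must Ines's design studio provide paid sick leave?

No — exception (a) applies; Ines's design studio is not required to provide paid sick leave.

Exception (a) is satisfied on its face — remuneration is equity-only; the employer's headcount is 19, under the 21 limit. As to paragraphs (c)–(e): (c) is inapplicable — no employee exceeds 30 hours/week. So (a) applies.
Exception (b): annual gross revenue is $371,000, below the $433,000 limit — every condition holds. But applying paragraph (f): (f) operates — a current Schedule B Declaration is held. So (b) is unavailable.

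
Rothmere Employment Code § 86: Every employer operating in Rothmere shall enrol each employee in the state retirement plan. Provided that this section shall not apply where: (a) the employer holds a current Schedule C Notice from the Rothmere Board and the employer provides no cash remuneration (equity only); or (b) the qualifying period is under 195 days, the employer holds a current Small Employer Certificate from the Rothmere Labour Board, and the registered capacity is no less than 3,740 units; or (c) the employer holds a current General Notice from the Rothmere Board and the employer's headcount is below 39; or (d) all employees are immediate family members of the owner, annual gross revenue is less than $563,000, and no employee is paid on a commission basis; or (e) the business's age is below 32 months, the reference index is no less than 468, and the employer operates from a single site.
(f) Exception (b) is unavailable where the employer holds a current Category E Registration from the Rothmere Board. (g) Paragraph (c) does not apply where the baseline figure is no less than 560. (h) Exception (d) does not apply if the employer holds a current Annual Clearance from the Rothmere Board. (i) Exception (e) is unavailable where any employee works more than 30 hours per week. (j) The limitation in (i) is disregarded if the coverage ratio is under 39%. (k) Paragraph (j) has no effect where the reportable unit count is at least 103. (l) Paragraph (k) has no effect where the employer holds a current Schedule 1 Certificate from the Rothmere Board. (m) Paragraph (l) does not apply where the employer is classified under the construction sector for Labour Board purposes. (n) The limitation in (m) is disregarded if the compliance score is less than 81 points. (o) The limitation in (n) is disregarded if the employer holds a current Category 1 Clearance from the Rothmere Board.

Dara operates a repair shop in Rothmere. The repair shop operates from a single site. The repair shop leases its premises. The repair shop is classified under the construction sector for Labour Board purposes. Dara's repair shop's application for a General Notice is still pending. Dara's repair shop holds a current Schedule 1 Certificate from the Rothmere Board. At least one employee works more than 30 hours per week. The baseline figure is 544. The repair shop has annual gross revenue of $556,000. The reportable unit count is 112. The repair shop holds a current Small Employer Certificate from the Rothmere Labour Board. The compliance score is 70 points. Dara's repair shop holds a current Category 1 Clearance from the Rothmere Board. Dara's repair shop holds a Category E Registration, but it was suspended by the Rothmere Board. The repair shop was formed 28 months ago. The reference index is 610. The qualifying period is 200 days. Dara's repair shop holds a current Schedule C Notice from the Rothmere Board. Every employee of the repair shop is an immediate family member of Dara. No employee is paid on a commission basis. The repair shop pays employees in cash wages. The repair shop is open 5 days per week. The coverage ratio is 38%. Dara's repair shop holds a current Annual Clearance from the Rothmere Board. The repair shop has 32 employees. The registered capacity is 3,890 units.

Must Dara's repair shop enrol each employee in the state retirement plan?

Yes — Dara's repair shop must enrol each employee in the state retirement plan.

Exception (a) fails — employees are paid cash wages.
Exception (b) does not apply: the qualifying period is 200 days, not under 195 days.
Exception (c) fails — the General Notice is not current.
Exception (d)'s conditions are all satisfied: every employee is an immediate family member; annual gross revenue is $556,000, less than the $563,000 limit; no employee is paid on commission. But: (h) operates against (d): a current Annual Clearance is held. Exception (d) does not apply.
All of (e)'s requirements are met (the business's age is 28 months, below the 32 months limit; the reference index is 610, meeting the 468 threshold; the employer operates from a single site). But: (i) operates against (e): at least one employee exceeds 30 hours/week. (j) would limit (i) — the coverage ratio is 38%, under the 39% limit — but (k) sets (j) aside: (k) operates against (j): the reportable unit count is 112, meeting the 103 threshold. (l) would limit (k) — a current Schedule 1 Certificate is held — but (m) sets (l) aside: (m) operates against (l): the repair shop is classified under the construction sector. (n) applies (the compliance score is 70 points, less than the 81 points limit), but yields to (o): (o) operates — a current Category 1 Clearance is held. Exception (e) does not apply.
No exception displaces § 86.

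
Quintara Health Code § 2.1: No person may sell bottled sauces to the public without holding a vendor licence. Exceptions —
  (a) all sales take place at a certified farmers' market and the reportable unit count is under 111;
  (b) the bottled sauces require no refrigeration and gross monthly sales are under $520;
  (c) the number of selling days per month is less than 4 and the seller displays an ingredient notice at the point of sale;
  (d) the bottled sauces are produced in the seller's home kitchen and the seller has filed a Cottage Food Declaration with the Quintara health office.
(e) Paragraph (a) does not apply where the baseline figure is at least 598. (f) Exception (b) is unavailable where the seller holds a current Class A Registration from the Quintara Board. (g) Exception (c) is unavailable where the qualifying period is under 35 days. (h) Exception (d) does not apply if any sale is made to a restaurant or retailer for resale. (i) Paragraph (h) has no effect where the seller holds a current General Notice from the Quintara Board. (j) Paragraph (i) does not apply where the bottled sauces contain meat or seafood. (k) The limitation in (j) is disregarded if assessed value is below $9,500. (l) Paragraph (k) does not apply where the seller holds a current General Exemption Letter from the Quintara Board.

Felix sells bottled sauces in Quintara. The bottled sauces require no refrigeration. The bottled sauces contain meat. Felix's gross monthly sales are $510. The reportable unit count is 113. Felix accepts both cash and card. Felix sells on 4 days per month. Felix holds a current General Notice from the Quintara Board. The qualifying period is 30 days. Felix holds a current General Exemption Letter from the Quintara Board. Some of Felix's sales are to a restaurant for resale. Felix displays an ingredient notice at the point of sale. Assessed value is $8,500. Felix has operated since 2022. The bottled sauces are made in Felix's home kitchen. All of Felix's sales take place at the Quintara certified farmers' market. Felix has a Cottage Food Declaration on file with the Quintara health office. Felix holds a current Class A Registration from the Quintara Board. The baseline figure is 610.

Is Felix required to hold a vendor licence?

Exception (a) fails — the reportable unit count is 113, not under 111.
Exception (b): the bottled sauces are shelf-stable; gross monthly sales are $510, under the $520 limit — every condition holds. However, paragraph (f) must be considered: (f) is engaged — a current Class A Registration is held. (b) is therefore removed.
Exception (c) does not apply: the number of selling days per month is 4, not less than 4.
Exception (d) is satisfied on its face — the bottled sauces are home-kitchen produced; a Cottage Food Declaration is on file. But: (h) operates against (d): some sales are to a restaurant for resale. (i) would limit (h) — a current General Notice is held — but (j) sets (i) aside: (j) is engaged — the bottled sauces contain meat. (k) would limit (j) — assessed value is $8,500, below the $9,500 limit — but (l) sets (k) aside: (l) operates against (k): a current General Exemption Letter is held. Exception (d) does not apply.
No exception applies. The general rule governs.

Yes — Felix must hold a vendor licence.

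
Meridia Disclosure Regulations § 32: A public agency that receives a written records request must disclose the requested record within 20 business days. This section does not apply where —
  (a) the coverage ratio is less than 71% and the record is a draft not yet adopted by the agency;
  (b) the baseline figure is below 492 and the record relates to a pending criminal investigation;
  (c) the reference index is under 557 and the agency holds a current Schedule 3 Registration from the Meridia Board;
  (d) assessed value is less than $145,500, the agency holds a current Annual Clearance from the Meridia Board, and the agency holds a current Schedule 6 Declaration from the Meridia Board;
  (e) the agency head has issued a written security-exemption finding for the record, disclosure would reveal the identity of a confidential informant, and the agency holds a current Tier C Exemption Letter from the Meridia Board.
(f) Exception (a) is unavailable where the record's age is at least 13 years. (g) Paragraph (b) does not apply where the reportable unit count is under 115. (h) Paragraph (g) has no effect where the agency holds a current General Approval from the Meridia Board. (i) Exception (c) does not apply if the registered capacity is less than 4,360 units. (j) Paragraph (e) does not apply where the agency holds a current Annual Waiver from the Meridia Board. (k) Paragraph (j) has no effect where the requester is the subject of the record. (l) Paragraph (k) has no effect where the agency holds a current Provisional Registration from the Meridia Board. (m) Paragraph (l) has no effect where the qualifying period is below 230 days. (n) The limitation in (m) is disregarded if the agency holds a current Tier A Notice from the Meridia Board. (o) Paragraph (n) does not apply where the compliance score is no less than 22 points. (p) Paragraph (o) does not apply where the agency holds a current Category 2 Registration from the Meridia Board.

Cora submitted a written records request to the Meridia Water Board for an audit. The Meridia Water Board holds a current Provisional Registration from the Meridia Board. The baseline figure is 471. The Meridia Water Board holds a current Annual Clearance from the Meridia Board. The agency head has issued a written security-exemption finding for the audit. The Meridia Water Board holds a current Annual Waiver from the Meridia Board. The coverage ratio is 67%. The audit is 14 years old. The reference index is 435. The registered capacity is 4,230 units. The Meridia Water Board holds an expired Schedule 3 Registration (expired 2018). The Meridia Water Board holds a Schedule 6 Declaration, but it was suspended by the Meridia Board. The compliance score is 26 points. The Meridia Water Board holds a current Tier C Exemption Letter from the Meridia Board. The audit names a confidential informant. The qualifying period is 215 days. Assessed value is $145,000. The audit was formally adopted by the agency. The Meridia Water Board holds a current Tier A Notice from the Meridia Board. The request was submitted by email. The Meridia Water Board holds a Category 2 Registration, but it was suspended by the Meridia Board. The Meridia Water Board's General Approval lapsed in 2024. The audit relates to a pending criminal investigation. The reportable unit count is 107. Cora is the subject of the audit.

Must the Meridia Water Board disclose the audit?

No — exception (e) applies; the Meridia Water Board is not required to disclose the audit.

Exception (a) does not apply: the audit has been formally adopted.
Exception (b) is satisfied on its face — the baseline figure is 471, below the 492 limit; the audit relates to a pending investigation. But: (g) operates against (b): the reportable unit count is 107, under the 115 limit. (h) is not triggered (the General Approval is not current), so (g) stands. So (b) is unavailable.
Exception (c) does not apply: the Schedule 3 Registration is not current.
Exception (d) fails — no current Schedule 6 Declaration is held.
Exception (e)'s conditions are all satisfied: a written security-exemption finding has been issued; the audit names a confidential informant; a current Tier C Exemption Letter is held. Considering the limiting provisions: (j) would limit (e) — a current Annual Waiver is held — but (k) sets (j) aside: (k) applies — Cora is the subject of the audit. (l) would limit (k) — a current Provisional Registration is held — but (m) sets (l) aside: (m) operates against (l): the qualifying period is 215 days, below the 230 days limit. (n) is triggered (a current Tier A Notice is held), but is overridden by (o): (o) operates against (n): the compliance score is 26 points, meeting the 22 points threshold. (p) is not engaged (the Category 2 Registration is not current), so (o) stands. So (e) applies.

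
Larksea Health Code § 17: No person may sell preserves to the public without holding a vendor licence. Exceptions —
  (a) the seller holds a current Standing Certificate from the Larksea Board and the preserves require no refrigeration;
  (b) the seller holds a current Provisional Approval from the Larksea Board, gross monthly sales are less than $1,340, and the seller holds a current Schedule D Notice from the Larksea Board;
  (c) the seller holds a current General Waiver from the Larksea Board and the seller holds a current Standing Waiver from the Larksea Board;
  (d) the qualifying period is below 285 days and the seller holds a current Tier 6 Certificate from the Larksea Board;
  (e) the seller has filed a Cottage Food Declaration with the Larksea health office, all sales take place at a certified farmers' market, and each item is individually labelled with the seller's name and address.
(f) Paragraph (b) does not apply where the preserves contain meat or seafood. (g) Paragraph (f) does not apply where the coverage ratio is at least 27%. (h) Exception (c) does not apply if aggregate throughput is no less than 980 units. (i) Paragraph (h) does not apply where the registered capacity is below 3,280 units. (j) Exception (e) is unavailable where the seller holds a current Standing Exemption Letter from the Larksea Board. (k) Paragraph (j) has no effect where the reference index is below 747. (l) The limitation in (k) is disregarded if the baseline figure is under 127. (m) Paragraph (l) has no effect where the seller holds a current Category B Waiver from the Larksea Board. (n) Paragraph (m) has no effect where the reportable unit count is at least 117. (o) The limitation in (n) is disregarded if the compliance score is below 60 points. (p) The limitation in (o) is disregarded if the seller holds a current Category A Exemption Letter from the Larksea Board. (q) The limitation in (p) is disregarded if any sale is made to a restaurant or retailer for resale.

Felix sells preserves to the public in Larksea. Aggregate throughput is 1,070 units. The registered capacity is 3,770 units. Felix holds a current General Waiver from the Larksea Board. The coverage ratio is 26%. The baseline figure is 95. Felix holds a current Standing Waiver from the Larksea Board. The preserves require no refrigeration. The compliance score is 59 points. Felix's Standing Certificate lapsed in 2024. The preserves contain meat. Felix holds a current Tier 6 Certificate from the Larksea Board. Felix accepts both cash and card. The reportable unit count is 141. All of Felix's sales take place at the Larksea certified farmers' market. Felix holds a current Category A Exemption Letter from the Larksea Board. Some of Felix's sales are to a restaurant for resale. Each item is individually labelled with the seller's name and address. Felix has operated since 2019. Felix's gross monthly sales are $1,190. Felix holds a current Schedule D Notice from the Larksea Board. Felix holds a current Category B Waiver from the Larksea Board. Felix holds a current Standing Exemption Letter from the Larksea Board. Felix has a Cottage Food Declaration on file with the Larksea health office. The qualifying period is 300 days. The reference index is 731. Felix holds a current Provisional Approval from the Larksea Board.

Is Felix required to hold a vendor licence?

Exception (a) does not apply: no current Standing Certificate is held.
Exception (b) is satisfied on its face — a current Provisional Approval is held; gross monthly sales are $1,190, less than the $1,340 limit; a current Schedule D Notice is held. However, paragraphs (f)–(g) must be considered: (f) is engaged — the preserves contain meat. (g), which would lift (f), does not operate here — the coverage ratio is 26%, short of 27%. So (b) is unavailable.
Exception (c)'s conditions are all satisfied: a current General Waiver is held; a current Standing Waiver is held. But: (h) is triggered — aggregate throughput is 1,070 units, meeting the 980 units threshold. (i), which would lift (h), is inapplicable — the registered capacity is 3,770 units, not below 3,280 units. (c) is therefore removed.
Exception (d) does not apply: the qualifying period is 300 days, not below 285 days.
Exception (e)'s conditions are all satisfied: a Cottage Food Declaration is on file; all sales are at a certified farmers' market; items are individually labelled. Applying paragraphs (j)–(q): (j) is engaged (a current Standing Exemption Letter is held), but is itself disapplied by (k): (k) operates against (j): the reference index is 731, below the 747 limit. (l) operates (the baseline figure is 95, under the 127 limit), but is overridden by (m): (m) applies — a current Category B Waiver is held. (n) is triggered (the reportable unit count is 141, meeting the 117 threshold), but is itself disapplied by (o): (o) operates against (n): the compliance score is 59 points, below the 60 points limit. (p) would limit (o) — a current Category A Exemption Letter is held — but (q) sets (p) aside: (q) is engaged — some sales are to a restaurant for resale. (e) remains available.

No — exception (e) applies; Felix is not required to hold a vendor licence.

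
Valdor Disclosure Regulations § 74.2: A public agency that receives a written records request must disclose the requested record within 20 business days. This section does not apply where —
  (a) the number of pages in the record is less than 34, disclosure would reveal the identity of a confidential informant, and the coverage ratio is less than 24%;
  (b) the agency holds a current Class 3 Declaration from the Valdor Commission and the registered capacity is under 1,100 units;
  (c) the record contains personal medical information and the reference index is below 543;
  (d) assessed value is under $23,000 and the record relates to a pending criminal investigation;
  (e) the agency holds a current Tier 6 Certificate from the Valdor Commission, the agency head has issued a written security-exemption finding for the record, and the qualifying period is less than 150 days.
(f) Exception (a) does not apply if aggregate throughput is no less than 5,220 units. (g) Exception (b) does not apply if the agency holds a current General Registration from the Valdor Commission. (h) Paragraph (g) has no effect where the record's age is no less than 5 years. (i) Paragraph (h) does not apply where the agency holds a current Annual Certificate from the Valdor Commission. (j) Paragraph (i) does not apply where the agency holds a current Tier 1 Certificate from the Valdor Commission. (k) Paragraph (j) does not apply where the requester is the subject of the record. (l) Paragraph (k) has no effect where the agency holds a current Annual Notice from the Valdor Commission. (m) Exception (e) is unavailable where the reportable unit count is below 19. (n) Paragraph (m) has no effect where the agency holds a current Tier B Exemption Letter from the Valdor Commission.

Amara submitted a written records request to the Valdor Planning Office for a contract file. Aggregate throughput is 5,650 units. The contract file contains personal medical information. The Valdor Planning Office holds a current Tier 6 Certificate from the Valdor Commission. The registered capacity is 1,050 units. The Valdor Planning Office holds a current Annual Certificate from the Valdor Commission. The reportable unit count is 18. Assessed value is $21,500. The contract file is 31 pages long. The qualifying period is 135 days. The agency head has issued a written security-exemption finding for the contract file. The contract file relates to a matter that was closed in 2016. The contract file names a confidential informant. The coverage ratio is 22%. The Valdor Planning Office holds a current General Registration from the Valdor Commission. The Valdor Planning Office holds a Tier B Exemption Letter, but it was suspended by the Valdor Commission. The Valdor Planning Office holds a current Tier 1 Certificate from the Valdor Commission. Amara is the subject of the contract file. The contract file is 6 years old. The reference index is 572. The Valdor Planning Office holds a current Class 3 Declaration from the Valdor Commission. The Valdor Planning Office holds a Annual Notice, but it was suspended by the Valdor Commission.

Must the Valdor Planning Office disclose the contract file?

Yes — the Valdor Planning Office must disclose the contract file.

All of (a)'s requirements are met (the number of pages in the record is 31, less than the 34 limit; the contract file names a confidential informant; the coverage ratio is 22%, less than the 24% limit). But: (f) operates — aggregate throughput is 5,650 units, meeting the 5,220 units threshold. So (a) is unavailable.
Exception (b)'s conditions are all satisfied: a current Class 3 Declaration is held; the registered capacity is 1,050 units, under the 1,100 units limit. But applying paragraphs (g)–(l): (g) applies — a current General Registration is held. (h) is triggered (the record's age is 6 years, meeting the 5 years threshold), but is set aside by (i): (i) applies — a current Annual Certificate is held. (j) is triggered (a current Tier 1 Certificate is held), but is displaced by (k): (k) operates against (j): Amara is the subject of the contract file. (l), which would lift (k), does not operate here — no current Annual Notice is held. (b) is therefore removed.
Exception (c) requires that the reference index is below 543; but the reference index is 572, not below 543, so (c) is unavailable.
Exception (d) requires that the record relates to a pending criminal investigation; but the contract file relates to a closed matter, so (d) is unavailable.
All of (e)'s requirements are met (a current Tier 6 Certificate is held; a written security-exemption finding has been issued; the qualifying period is 135 days, less than the 150 days limit). However, paragraphs (m)–(n) must be considered: (m) operates against (e): the reportable unit count is 18, below the 19 limit. (n) does not operate here (the Tier B Exemption Letter is not current), so (m) stands. Exception (e) does not apply.
Every exception is unavailable, so the rule governs.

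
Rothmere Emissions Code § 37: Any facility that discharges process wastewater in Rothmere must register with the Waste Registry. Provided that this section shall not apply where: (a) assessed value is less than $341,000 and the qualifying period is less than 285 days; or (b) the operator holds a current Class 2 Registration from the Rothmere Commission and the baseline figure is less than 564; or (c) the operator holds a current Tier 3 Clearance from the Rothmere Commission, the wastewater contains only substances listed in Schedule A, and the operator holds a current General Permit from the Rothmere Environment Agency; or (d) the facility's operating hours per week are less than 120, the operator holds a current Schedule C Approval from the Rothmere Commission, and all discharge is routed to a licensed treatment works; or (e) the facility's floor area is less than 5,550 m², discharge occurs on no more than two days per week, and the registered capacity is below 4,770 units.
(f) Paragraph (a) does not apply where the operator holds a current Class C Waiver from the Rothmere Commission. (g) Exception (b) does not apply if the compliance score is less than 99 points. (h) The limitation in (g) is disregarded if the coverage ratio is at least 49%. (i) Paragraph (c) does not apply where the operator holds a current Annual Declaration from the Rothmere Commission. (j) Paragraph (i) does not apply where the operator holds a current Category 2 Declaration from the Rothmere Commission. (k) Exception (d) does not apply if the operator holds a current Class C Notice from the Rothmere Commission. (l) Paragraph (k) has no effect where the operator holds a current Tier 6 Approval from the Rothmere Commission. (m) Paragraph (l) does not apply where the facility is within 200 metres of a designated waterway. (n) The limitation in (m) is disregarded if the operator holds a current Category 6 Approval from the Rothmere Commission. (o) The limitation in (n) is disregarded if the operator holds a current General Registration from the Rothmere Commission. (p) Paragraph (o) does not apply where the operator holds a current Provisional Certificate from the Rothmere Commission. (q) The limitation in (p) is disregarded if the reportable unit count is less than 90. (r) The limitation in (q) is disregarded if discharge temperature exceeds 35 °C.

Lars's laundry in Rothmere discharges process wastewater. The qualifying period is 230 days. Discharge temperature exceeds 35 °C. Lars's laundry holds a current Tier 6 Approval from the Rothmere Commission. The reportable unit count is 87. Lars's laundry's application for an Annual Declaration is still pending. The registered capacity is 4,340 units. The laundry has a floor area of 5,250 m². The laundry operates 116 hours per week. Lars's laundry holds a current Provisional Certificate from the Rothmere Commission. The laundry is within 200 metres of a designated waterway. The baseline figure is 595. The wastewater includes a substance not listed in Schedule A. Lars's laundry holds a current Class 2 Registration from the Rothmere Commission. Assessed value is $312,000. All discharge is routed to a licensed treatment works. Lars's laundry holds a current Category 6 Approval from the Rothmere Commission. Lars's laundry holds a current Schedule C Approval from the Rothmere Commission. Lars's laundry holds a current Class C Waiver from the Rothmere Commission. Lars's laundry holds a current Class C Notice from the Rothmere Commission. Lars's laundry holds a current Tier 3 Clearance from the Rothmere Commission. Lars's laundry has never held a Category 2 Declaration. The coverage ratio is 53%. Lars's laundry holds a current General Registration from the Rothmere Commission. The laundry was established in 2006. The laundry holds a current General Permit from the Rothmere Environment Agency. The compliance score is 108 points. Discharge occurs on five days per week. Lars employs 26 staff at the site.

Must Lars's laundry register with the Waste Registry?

Exception (a): assessed value is $312,000, less than the $341,000 limit; the qualifying period is 230 days, less than the 285 days limit — every condition holds. However, paragraph (f) must be considered: (f) operates against (a): a current Class C Waiver is held. So (a) is unavailable.
Exception (b) requires that the baseline figure is less than 564; but the baseline figure is 595, not less than 564, so (b) is unavailable.
Exception (c) does not apply: the wastewater includes a non-Schedule-A substance.
Exception (d): the facility's operating hours per week are 116, less than the 120 limit; a current Schedule C Approval is held; discharge is routed to a licensed treatment works — every condition holds. Under paragraphs (k)–(r): (k) would limit (d) — a current Class C Notice is held — but (l) sets (k) aside: (l) operates — a current Tier 6 Approval is held. (m) would limit (l) — the laundry is within 200 m of a designated waterway — but (n) sets (m) aside: (n) operates against (m): a current Category 6 Approval is held. (o) applies (a current General Registration is held), but is displaced by (p): (p) operates — a current Provisional Certificate is held. (q) would limit (p) — the reportable unit count is 87, less than the 90 limit — but (r) sets (q) aside: (r) operates against (q): discharge temperature exceeds 35 °C. Exception (d) stands.
Exception (e) requires that discharge occurs on no more than two days per week; but discharge occurs on five days per week, so (e) is unavailable.

No — exception (d) applies; Lars's laundry is not required to register with the Waste Registry.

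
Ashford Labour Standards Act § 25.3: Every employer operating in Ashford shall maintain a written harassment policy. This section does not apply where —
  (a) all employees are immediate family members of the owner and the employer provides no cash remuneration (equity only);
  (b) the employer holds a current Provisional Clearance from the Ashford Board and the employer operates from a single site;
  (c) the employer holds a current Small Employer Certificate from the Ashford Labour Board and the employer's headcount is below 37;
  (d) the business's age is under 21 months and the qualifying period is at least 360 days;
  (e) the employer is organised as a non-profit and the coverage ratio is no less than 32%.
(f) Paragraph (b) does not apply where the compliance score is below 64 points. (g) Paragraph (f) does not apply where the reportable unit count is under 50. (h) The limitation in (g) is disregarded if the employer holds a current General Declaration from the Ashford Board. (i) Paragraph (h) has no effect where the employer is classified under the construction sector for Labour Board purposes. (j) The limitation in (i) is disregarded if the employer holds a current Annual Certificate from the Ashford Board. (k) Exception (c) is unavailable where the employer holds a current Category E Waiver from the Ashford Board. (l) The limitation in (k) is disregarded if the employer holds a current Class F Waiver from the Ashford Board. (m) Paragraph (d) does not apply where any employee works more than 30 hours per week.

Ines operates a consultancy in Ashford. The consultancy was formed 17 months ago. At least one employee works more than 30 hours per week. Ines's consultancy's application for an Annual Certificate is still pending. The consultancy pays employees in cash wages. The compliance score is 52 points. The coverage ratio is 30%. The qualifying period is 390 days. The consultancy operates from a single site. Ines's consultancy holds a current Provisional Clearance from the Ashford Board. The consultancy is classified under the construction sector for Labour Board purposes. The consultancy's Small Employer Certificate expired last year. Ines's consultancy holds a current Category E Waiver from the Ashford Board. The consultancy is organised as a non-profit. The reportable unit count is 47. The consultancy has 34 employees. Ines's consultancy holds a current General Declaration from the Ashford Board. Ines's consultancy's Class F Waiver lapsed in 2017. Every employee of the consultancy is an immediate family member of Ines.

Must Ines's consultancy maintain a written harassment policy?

No — exception (b) applies; Ines's consultancy is not required to maintain a written harassment policy.

Exception (a) requires that the employer provides no cash remuneration (equity only); but employees are paid cash wages, so (a) is unavailable.
Exception (b)'s conditions are all satisfied: a current Provisional Clearance is held; the employer operates from a single site. As to paragraphs (f)–(j): (f) applies (the compliance score is 52 points, below the 64 points limit), but is displaced by (g): (g) operates against (f): the reportable unit count is 47, under the 50 limit. (h) applies (a current General Declaration is held), but yields to (i): (i) is engaged — the consultancy is classified under the construction sector. (j), which would lift (i), is inapplicable — no current Annual Certificate is held. Exception (b) stands.
Exception (c) does not apply: the Small Employer Certificate has expired.
Exception (d): the business's age is 17 months, under the 21 months limit; the qualifying period is 390 days, meeting the 360 days threshold — every condition holds. But: (m) applies — at least one employee exceeds 30 hours/week. So (d) is unavailable.
Exception (e) requires that the coverage ratio is no less than 32%; but the coverage ratio is 30%, short of 32%, so (e) is unavailable.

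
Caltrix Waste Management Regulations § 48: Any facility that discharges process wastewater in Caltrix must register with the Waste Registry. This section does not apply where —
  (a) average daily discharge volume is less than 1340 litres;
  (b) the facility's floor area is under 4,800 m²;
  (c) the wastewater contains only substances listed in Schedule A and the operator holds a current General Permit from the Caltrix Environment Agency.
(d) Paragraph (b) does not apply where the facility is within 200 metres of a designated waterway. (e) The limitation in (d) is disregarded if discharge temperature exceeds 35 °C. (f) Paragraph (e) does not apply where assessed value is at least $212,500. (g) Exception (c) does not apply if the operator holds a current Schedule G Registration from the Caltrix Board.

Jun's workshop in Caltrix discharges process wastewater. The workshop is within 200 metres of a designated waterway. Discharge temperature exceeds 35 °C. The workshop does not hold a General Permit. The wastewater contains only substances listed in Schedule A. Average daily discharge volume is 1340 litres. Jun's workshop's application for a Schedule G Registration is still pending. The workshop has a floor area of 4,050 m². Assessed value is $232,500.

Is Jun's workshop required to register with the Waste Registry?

Exception (a) fails — average daily discharge volume is 1340 litres, not less than 1340 litres.
Exception (b)'s conditions are all satisfied: the facility's floor area is 4,050 m², under the 4,800 m² limit. However, paragraphs (d)–(f) must be considered: (d) is engaged — the workshop is within 200 m of a designated waterway. (e) is engaged (discharge temperature exceeds 35 °C), but is set aside by (f): (f) is triggered — assessed value is $232,500, meeting the $212,500 threshold. (b) is therefore removed.
Exception (c) does not apply: no General Permit is held.
No exception applies. The general rule governs.

Yes — Jun's workshop must register with the Waste Registry.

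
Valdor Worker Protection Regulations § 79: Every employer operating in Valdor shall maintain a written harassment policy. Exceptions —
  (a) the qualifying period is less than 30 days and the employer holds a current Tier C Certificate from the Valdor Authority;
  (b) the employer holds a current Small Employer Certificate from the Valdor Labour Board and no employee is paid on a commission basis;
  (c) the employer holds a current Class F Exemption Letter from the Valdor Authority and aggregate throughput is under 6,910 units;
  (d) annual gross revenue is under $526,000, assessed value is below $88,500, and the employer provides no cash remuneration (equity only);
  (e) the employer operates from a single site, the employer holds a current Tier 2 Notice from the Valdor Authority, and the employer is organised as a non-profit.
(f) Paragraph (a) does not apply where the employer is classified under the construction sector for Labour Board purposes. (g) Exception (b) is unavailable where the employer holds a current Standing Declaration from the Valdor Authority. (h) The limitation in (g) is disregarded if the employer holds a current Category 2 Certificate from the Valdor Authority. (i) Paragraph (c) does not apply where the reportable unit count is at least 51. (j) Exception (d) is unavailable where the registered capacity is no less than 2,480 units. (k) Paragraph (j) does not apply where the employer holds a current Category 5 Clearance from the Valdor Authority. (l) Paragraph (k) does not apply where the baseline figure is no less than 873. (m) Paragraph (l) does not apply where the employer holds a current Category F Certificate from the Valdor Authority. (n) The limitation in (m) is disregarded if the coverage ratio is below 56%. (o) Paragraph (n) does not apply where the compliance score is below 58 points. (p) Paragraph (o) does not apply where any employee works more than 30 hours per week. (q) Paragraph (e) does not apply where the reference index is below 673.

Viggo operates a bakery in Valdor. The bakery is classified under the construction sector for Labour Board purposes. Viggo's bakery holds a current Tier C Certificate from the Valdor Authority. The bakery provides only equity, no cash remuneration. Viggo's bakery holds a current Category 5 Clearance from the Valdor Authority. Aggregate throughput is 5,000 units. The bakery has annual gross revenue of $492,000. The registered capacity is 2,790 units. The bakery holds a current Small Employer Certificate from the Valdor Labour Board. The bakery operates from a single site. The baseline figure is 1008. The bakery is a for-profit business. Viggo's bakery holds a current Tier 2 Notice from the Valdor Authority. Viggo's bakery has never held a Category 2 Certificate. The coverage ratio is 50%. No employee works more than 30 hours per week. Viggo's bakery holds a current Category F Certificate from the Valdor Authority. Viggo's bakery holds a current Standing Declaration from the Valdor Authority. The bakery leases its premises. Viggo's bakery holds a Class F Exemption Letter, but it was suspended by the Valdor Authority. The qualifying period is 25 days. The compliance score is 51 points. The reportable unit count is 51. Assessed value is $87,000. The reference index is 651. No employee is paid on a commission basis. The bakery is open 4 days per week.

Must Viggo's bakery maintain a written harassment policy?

No — exception (d) applies; Viggo's bakery is not required to maintain a written harassment policy.

Exception (a): the qualifying period is 25 days, less than the 30 days limit; a current Tier C Certificate is held — every condition holds. But applying paragraph (f): (f) applies — the bakery is classified under the construction sector. Exception (a) does not apply.
Exception (b)'s conditions are all satisfied: a current Small Employer Certificate is held; no employee is paid on commission. Turning to paragraphs (g)–(h): (g) operates against (b): a current Standing Declaration is held. (h) is inapplicable (no current Category 2 Certificate is held), so (g) stands. (b) is therefore removed.
Exception (c) does not apply: the Class F Exemption Letter is not current.
Exception (d): annual gross revenue is $492,000, under the $526,000 limit; assessed value is $87,000, below the $88,500 limit; remuneration is equity-only — every condition holds. As to paragraphs (j)–(p): (j) would limit (d) — the registered capacity is 2,790 units, meeting the 2,480 units threshold — but (k) sets (j) aside: (k) operates against (j): a current Category 5 Clearance is held. (l) would limit (k) — the baseline figure is 1,008, meeting the 873 threshold — but (m) sets (l) aside: (m) operates — a current Category F Certificate is held. (n) is engaged (the coverage ratio is 50%, below the 56% limit), but is overridden by (o): (o) is triggered — the compliance score is 51 points, below the 58 points limit. (p), which would lift (o), does not operate here — no employee exceeds 30 hours/week. (d) remains available.
Exception (e) does not apply: the employer is for-profit.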